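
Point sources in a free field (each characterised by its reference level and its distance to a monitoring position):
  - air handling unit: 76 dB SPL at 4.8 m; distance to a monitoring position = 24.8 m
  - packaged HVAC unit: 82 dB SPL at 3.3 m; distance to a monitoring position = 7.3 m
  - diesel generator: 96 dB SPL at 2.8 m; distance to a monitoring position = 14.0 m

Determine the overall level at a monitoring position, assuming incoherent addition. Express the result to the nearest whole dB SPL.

83 dB SPL

Propagate each source to the receiver with L = L_ref − 20·log₁₀(r/r_ref), then add intensities.
air handling unit: 76 − 20·log₁₀(24.8/4.8) = 76 − 14.26 = 61.74 dB SPL.
packaged HVAC unit: 82 − 20·log₁₀(7.3/3.3) = 82 − 6.90 = 75.10 dB SPL.
diesel generator: 96 − 20·log₁₀(14.0/2.8) = 96 − 13.98 = 82.02 dB SPL.
Σ 10^(L/10) = 1.931e+08 → L_total = 10·log₁₀(1.931e+08) = 82.86 dB SPL.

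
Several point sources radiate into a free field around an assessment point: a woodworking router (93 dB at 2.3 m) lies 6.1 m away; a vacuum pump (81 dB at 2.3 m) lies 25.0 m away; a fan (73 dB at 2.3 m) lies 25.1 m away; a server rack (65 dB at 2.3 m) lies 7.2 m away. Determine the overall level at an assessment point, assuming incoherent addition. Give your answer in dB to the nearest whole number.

85 dB

Propagate each source to the receiver with L = L_ref − 20·log₁₀(r/r_ref), then add intensities.
woodworking router: 93 − 20·log₁₀(6.1/2.3) = 93 − 8.47 = 84.53 dB.
vacuum pump: 81 − 20·log₁₀(25.0/2.3) = 81 − 20.72 = 60.28 dB.
fan: 73 − 20·log₁₀(25.1/2.3) = 73 − 20.76 = 52.24 dB.
server rack: 65 − 20·log₁₀(7.2/2.3) = 65 − 9.91 = 55.09 dB.
Σ 10^(L/10) = 2.852e+08 → L_total = 10·log₁₀(2.852e+08) = 84.55 dB.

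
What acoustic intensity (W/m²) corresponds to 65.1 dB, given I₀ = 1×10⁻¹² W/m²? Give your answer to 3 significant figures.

3.24e-06 W/m²

L = 10·log₁₀(I/I₀) ⇒ I = I₀·10^(L/10) = 10⁻¹² × 10^6.51.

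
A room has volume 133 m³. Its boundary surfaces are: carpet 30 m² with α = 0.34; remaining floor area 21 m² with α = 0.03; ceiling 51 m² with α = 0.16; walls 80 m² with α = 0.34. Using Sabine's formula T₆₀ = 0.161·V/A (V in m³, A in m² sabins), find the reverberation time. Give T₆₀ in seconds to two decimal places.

0.46 s

Summing Sᵢαᵢ: 30·0.34 + 21·0.03 + 51·0.16 + 80·0.34 = 46.19 m².
T₆₀ = 0.161 × 133 / 46.19 = 0.464 s.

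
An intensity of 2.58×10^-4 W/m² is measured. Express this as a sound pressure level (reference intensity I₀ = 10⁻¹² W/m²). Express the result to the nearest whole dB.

Dividing by I₀ shifts the exponent by 12: I/I₀ = 2.58×10^8.
L = 10·(0.4116 + 8) = 84.12 dB.

84 dB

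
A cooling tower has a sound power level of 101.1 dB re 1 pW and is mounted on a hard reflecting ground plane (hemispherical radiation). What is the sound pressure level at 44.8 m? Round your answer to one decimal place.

60.1 dB

L_p = L_w − 10·log₁₀(2π·r²) with r = 44.8 m.
2π·r² = 1.261e+04 m², 10·log₁₀ of that is 41.007 dB.
L_p = 101.1 − 41.007 = 60.09 dB.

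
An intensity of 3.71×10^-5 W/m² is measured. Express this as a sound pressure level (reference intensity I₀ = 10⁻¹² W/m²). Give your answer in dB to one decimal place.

75.7 dB

Dividing by I₀ shifts the exponent by 12: I/I₀ = 3.71×10^7.
L = 10·(0.5694 + 7) = 75.69 dB.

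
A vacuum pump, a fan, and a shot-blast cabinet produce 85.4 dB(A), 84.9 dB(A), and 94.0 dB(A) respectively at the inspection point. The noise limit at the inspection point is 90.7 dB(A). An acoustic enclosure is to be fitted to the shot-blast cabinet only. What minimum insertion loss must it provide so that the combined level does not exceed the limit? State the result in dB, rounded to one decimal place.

The untreated sources together contribute 10^(85.4/10) + 10^(84.9/10) = 6.558e+08, i.e. 88.17 dB(A).
To meet 90.7 dB(A) overall, the treated shot-blast cabinet may contribute at most 10^(90.7/10) − 6.558e+08 = 5.191e+08, i.e. 87.15 dB(A).
So the shot-blast cabinet must be reduced from 94.0 to 87.15 dB(A): IL = 6.85 dB.

6.8 dB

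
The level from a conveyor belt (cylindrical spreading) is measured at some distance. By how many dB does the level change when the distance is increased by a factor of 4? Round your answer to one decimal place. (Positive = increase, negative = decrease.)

A line source loses 3 dB per doubling of distance; generally ΔL = −10·log₁₀(r₂/r₁).
ΔL = −10·log₁₀(4) = -6.02 dB.

-6.0 dB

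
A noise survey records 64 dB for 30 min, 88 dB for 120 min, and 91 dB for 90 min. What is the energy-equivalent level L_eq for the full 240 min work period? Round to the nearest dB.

89 dB

L_eq = 10·log₁₀[(1/T)·Σ tᵢ·10^(Lᵢ/10)] with T = 240 min.
Σ tᵢ·10^(Lᵢ/10) = 30·10^(64/10) + 120·10^(88/10) + 90·10^(91/10) = 1.891e+11.
L_eq = 10·log₁₀(1.891e+11/240) = 88.96 dB.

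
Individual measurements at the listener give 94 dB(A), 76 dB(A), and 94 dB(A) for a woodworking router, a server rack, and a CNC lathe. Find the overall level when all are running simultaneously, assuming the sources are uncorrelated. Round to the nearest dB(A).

97 dB(A)

For uncorrelated sources the intensities add, so convert each level to linear form, sum, and take 10·log₁₀ of the total.
Σ 10^(L/10) = 10^(94/10) + 10^(76/10) + 10^(94/10) = 5.064e+09.
L_total = 10·log₁₀(5.064e+09) = 97.04 dB(A).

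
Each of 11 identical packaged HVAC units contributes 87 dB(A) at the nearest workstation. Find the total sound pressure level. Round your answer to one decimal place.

N identical incoherent sources raise the level by 10·log₁₀ N.
L_total = 87 + 10·log₁₀(11) = 87 + 10.414 = 97.41 dB(A).

97.4 dB(A)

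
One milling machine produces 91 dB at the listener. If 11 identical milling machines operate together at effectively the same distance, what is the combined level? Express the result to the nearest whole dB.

101 dB

With 11 equal, uncorrelated contributions the intensity is 11× that of one unit, giving a rise of 10·log₁₀ 11.
L_total = 91 + 10·log₁₀(11) = 91 + 10.414 = 101.41 dB.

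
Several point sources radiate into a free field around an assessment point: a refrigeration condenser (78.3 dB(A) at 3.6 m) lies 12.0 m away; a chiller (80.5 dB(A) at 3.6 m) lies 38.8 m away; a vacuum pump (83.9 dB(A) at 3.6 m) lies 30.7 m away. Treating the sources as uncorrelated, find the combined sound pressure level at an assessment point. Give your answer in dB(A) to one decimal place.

70.2 dB(A)

Apply inverse-square spreading to bring every level to the receiver, then sum 10^(L/10).
refrigeration condenser: 78.3 − 20·log₁₀(12.0/3.6) = 78.3 − 10.46 = 67.84 dB(A).
chiller: 80.5 − 20·log₁₀(38.8/3.6) = 80.5 − 20.65 = 59.85 dB(A).
vacuum pump: 83.9 − 20·log₁₀(30.7/3.6) = 83.9 − 18.62 = 65.28 dB(A).
Σ 10^(L/10) = 1.043e+07 → L_total = 10·log₁₀(1.043e+07) = 70.18 dB(A).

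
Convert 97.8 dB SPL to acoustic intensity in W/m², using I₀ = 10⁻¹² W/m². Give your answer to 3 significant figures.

0.00603 W/m²

L = 10·log₁₀(I/I₀) ⇒ I = I₀·10^(L/10) = 10⁻¹² × 10^9.78.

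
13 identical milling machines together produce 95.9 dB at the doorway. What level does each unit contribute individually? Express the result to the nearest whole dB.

85 dB

Dividing the total intensity by 13 lowers the level by 10·log₁₀ 13 = 11.139 dB: L₁ = 95.9 − 11.139.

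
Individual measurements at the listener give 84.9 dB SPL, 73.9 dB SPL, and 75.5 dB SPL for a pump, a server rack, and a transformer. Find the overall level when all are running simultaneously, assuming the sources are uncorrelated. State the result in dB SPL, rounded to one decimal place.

85.7 dB SPL

For uncorrelated sources the intensities add, so convert each level to linear form, sum, and take 10·log₁₀ of the total.
Σ 10^(L/10) = 10^(84.9/10) + 10^(73.9/10) + 10^(75.5/10) = 3.691e+08.
L_total = 10·log₁₀(3.691e+08) = 85.67 dB SPL.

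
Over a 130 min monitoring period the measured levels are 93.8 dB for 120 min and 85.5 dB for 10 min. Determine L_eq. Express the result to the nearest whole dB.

The energy average is taken in the linear domain: L_eq = 10·log₁₀[(Σ tᵢ·10^(Lᵢ/10))/T], T = 130 min.
Σ tᵢ·10^(Lᵢ/10) = 120·10^(93.8/10) + 10·10^(85.5/10) = 2.914e+11.
L_eq = 10·log₁₀(2.914e+11/130) = 93.51 dB.

94 dB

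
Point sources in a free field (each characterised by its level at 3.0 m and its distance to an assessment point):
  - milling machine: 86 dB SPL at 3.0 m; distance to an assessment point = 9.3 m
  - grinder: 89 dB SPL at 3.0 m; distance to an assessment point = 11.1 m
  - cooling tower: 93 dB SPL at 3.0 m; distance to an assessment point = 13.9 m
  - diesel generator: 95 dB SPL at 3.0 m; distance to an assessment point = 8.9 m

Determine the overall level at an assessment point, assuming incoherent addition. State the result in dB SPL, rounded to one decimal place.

87.4 dB SPL

Propagate each source to the receiver with L = L_ref − 20·log₁₀(r/r_ref), then add intensities.
milling machine: 86 − 20·log₁₀(9.3/3.0) = 86 − 9.83 = 76.17 dB SPL.
grinder: 89 − 20·log₁₀(11.1/3.0) = 89 − 11.36 = 77.64 dB SPL.
cooling tower: 93 − 20·log₁₀(13.9/3.0) = 93 − 13.32 = 79.68 dB SPL.
diesel generator: 95 − 20·log₁₀(8.9/3.0) = 95 − 9.45 = 85.55 dB SPL.
Σ 10^(L/10) = 5.517e+08 → L_total = 10·log₁₀(5.517e+08) = 87.42 dB SPL.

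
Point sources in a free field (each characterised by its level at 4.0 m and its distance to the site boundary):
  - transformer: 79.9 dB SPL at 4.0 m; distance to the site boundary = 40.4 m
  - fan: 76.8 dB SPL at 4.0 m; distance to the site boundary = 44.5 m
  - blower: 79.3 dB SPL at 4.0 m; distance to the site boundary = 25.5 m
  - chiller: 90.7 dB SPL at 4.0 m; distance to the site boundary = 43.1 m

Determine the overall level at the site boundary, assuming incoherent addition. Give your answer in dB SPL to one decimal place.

71.3 dB SPL

Propagate each source to the receiver with L = L_ref − 20·log₁₀(r/r_ref), then add intensities.
transformer: 79.9 − 20·log₁₀(40.4/4.0) = 79.9 − 20.09 = 59.81 dB SPL.
fan: 76.8 − 20·log₁₀(44.5/4.0) = 76.8 − 20.93 = 55.87 dB SPL.
blower: 79.3 − 20·log₁₀(25.5/4.0) = 79.3 − 16.09 = 63.21 dB SPL.
chiller: 90.7 − 20·log₁₀(43.1/4.0) = 90.7 − 20.65 = 70.05 dB SPL.
Σ 10^(L/10) = 1.356e+07 → L_total = 10·log₁₀(1.356e+07) = 71.32 dB SPL.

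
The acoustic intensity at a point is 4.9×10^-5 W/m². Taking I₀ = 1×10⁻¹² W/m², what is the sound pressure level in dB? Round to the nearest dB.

77 dB

Dividing by I₀ shifts the exponent by 12: I/I₀ = 4.9×10^7.
L = 10·(0.6902 + 7) = 76.90 dB.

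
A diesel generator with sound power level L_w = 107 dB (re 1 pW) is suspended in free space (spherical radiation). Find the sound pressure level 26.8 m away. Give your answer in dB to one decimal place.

67.4 dB

The power spreads over a sphere of area 4π·r², so L_p = L_w − 10·log₁₀(4π·r²).
4π·r² = 9026 m², 10·log₁₀ of that is 39.555 dB.
L_p = 107 − 39.555 = 67.45 dB.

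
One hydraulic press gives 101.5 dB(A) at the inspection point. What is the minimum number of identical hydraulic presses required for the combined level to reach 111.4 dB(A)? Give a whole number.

10

N identical sources give L₁ + 10·log₁₀ N, so require 10·log₁₀ N ≥ 111.4 − 101.5 = 9.9 dB.
N ≥ 10^(9.9/10) = 9.772, so N = 10.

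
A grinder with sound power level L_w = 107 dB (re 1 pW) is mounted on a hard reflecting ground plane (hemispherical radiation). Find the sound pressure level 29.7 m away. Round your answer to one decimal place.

L_p = L_w − 10·log₁₀(2π·r²) with r = 29.7 m.
2π·r² = 5542 m², 10·log₁₀ of that is 37.437 dB.
L_p = 107 − 37.437 = 69.56 dB.

69.6 dB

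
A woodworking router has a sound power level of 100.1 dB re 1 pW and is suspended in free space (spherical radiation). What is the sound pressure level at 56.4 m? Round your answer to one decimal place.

L_p = L_w − 10·log₁₀(4π·r²) with r = 56.4 m.
4π·r² = 3.997e+04 m², 10·log₁₀ of that is 46.018 dB.
L_p = 100.1 − 46.018 = 54.08 dB.

54.1 dB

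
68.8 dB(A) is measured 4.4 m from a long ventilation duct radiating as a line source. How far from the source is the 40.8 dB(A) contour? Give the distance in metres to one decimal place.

Line-source spreading drops the level by 10·log₁₀(r₂/r₁); inverting, r₂/r₁ = 10^(ΔL/10).
r₂ = 4.4·10^((68.8−40.8)/10) = 4.4·10^(28.0/10) = 2776.21 m.

2776.2 m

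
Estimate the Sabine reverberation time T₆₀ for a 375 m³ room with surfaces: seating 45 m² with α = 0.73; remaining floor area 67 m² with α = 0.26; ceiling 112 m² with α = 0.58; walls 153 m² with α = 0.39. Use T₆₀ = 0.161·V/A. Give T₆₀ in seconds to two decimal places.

Total absorption A = 45·0.73 + 67·0.26 + 112·0.58 + 153·0.39 = 174.90 m² sabins.
T₆₀ = 0.161·V/A = 0.161·375/174.90 = 0.345 s.

0.35 s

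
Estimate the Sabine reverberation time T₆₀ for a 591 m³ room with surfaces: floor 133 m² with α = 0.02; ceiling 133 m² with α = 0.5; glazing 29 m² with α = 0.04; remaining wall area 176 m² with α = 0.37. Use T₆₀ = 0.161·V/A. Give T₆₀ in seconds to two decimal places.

0.70 s

A = Σ Sᵢαᵢ = 133·0.02 + 133·0.5 + 29·0.04 + 176·0.37 = 135.44 m².
T₆₀ = 0.161 × 591 / 135.44 = 0.703 s.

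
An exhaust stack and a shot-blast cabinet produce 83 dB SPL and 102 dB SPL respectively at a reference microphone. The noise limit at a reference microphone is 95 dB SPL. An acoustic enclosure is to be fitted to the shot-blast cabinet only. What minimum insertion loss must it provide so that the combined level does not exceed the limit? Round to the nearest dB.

7 dB

Fixed contribution from the other source: Σ 10^(L/10) = 10^(83/10) = 1.995e+08 (83.00 dB SPL).
To meet 95 dB SPL overall, the treated shot-blast cabinet may contribute at most 10^(95/10) − 1.995e+08 = 2.963e+09, i.e. 94.72 dB SPL.
Required insertion loss = 102 − 94.72 = 7.28 dB.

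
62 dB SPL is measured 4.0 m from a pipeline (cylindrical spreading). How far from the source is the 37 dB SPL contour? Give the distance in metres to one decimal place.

1264.9 m

Line-source spreading drops the level by 10·log₁₀(r₂/r₁); inverting, r₂/r₁ = 10^(ΔL/10).
r₂ = 4.0·10^((62−37)/10) = 4.0·10^(25.0/10) = 1264.91 m.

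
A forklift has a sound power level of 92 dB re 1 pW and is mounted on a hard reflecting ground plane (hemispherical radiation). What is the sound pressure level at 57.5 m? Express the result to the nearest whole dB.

L_p = L_w − 10·log₁₀(2π·r²) with r = 57.5 m.
2π·r² = 2.077e+04 m², 10·log₁₀ of that is 43.175 dB.
L_p = 92 − 43.175 = 48.82 dB.

49 dB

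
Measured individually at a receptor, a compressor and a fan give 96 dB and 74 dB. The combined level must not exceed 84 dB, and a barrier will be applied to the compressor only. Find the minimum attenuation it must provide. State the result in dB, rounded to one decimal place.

12.5 dB

Everything except the compressor sums to 10^(74/10) = 2.512e+07 in linear terms, 74.00 dB.
To meet 84 dB overall, the treated compressor may contribute at most 10^(84/10) − 2.512e+07 = 2.261e+08, i.e. 83.54 dB.
Required insertion loss = 96 − 83.54 = 12.46 dB.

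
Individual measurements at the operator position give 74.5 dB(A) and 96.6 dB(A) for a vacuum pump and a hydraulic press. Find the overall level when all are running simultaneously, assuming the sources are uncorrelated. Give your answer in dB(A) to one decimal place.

96.6 dB(A)

Incoherent sources combine by intensity addition: L_total = 10·log₁₀(Σ 10^(L_i/10)).
Σ 10^(L/10) = 10^(74.5/10) + 10^(96.6/10) = 4.599e+09.
L_total = 10·log₁₀(4.599e+09) = 96.63 dB(A).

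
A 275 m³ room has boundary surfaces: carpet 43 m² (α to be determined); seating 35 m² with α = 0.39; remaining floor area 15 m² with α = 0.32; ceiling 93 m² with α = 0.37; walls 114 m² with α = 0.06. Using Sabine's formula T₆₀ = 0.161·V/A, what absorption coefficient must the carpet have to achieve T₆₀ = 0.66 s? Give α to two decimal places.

0.17

From T₆₀ = 0.161·V/A, the target T₆₀ = 0.66 s needs A = 0.161·275/0.66 = 67.08 m².
Absorption from the other surfaces = 35·0.39 + 15·0.32 + 93·0.37 + 114·0.06 = 59.70 m², so the carpet must supply 7.38 m² over 43 m².
α = 7.38/43 = 0.172.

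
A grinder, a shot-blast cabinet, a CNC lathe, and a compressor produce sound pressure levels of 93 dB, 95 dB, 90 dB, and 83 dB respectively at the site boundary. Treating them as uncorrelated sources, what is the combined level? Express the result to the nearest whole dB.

98 dB

For uncorrelated sources the intensities add, so convert each level to linear form, sum, and take 10·log₁₀ of the total.
Σ 10^(L/10) = 10^(93/10) + 10^(95/10) + 10^(90/10) + 10^(83/10) = 6.357e+09.
L_total = 10·log₁₀(6.357e+09) = 98.03 dB.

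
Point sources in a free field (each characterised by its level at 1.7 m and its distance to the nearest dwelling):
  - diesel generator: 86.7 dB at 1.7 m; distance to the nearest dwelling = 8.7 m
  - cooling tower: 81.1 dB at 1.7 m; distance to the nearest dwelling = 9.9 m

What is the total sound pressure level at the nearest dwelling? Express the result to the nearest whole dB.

Apply inverse-square spreading to bring every level to the receiver, then sum 10^(L/10).
diesel generator: 86.7 − 20·log₁₀(8.7/1.7) = 86.7 − 14.18 = 72.52 dB.
cooling tower: 81.1 − 20·log₁₀(9.9/1.7) = 81.1 − 15.30 = 65.80 dB.
Σ 10^(L/10) = 2.166e+07 → L_total = 10·log₁₀(2.166e+07) = 73.36 dB.

73 dB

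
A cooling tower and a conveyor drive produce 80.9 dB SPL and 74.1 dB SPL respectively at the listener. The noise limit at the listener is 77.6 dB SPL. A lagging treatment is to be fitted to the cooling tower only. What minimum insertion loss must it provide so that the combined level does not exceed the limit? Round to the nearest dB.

Everything except the cooling tower sums to 10^(74.1/10) = 2.570e+07 in linear terms, 74.10 dB SPL.
The limit corresponds to 10^(77.6/10) = 5.754e+07; subtracting the fixed part leaves 3.184e+07 for the cooling tower, i.e. 75.03 dB SPL.
Required insertion loss = 80.9 − 75.03 = 5.87 dB.

6 dB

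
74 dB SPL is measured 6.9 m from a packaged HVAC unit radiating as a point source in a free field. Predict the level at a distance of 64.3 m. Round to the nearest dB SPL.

55 dB SPL

For a point source, L₂ = L₁ − 20·log₁₀(r₂/r₁).
L₂ = 74 − 20·log₁₀(64.3/6.9) = 74 − 19.387 = 54.61 dB SPL.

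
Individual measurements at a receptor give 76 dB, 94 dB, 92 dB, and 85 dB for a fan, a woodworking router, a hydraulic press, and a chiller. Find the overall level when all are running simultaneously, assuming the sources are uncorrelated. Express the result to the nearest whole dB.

For uncorrelated sources the intensities add, so convert each level to linear form, sum, and take 10·log₁₀ of the total.
Σ 10^(L/10) = 10^(76/10) + 10^(94/10) + 10^(92/10) + 10^(85/10) = 4.453e+09.
L_total = 10·log₁₀(4.453e+09) = 96.49 dB.

96 dB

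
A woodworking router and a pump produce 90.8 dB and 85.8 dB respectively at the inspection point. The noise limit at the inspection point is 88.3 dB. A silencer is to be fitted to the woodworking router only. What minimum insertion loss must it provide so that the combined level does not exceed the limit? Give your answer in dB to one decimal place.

The untreated sources together contribute 10^(85.8/10) = 3.802e+08, i.e. 85.80 dB.
The limit corresponds to 10^(88.3/10) = 6.761e+08; subtracting the fixed part leaves 2.959e+08 for the woodworking router, i.e. 84.71 dB.
So the woodworking router must be reduced from 90.8 to 84.71 dB: IL = 6.09 dB.

6.1 dB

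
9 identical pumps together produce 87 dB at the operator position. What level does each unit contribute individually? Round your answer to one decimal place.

Dividing the total intensity by 9 lowers the level by 10·log₁₀ 9 = 9.542 dB: L₁ = 87 − 9.542.

77.5 dB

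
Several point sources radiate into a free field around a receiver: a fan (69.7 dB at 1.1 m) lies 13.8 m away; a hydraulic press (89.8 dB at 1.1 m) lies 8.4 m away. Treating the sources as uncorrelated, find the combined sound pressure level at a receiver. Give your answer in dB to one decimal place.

Propagate each source to the receiver with L = L_ref − 20·log₁₀(r/r_ref), then add intensities.
fan: 69.7 − 20·log₁₀(13.8/1.1) = 69.7 − 21.97 = 47.73 dB.
hydraulic press: 89.8 − 20·log₁₀(8.4/1.1) = 89.8 − 17.66 = 72.14 dB.
Σ 10^(L/10) = 1.644e+07 → L_total = 10·log₁₀(1.644e+07) = 72.16 dB.

72.2 dB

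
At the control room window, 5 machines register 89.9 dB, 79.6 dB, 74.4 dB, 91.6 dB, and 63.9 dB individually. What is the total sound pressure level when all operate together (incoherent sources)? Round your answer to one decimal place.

For uncorrelated sources the intensities add, so convert each level to linear form, sum, and take 10·log₁₀ of the total.
Σ 10^(L/10) = 10^(89.9/10) + 10^(79.6/10) + 10^(74.4/10) + 10^(91.6/10) + 10^(63.9/10) = 2.544e+09.
L_total = 10·log₁₀(2.544e+09) = 94.05 dB.

94.1 dB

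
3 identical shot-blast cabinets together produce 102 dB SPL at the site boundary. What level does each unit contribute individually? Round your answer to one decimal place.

Dividing the total intensity by 3 lowers the level by 10·log₁₀ 3 = 4.771 dB: L₁ = 102 − 4.771.

97.2 dB SPL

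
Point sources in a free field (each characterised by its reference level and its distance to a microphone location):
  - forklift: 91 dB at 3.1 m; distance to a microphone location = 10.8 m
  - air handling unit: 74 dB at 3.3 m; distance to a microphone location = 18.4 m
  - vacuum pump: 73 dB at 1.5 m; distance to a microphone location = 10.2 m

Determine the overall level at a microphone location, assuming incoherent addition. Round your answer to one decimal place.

Apply inverse-square spreading to bring every level to the receiver, then sum 10^(L/10).
forklift: 91 − 20·log₁₀(10.8/3.1) = 91 − 10.84 = 80.16 dB.
air handling unit: 74 − 20·log₁₀(18.4/3.3) = 74 − 14.93 = 59.07 dB.
vacuum pump: 73 − 20·log₁₀(10.2/1.5) = 73 − 16.65 = 56.35 dB.
Σ 10^(L/10) = 1.050e+08 → L_total = 10·log₁₀(1.050e+08) = 80.21 dB.

80.2 dB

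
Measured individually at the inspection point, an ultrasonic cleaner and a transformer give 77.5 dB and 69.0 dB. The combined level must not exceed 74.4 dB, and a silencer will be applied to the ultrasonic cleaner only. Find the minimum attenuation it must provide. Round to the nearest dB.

The untreated sources together contribute 10^(69.0/10) = 7.943e+06, i.e. 69.00 dB.
To meet 74.4 dB overall, the treated ultrasonic cleaner may contribute at most 10^(74.4/10) − 7.943e+06 = 1.960e+07, i.e. 72.92 dB.
So the ultrasonic cleaner must be reduced from 77.5 to 72.92 dB: IL = 4.58 dB.

5 dB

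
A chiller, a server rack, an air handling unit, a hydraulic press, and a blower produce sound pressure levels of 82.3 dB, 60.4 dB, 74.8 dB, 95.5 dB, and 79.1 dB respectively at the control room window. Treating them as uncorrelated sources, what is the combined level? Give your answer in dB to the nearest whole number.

For uncorrelated sources the intensities add, so convert each level to linear form, sum, and take 10·log₁₀ of the total.
Σ 10^(L/10) = 10^(82.3/10) + 10^(60.4/10) + 10^(74.8/10) + 10^(95.5/10) + 10^(79.1/10) = 3.831e+09.
L_total = 10·log₁₀(3.831e+09) = 95.83 dB.

96 dB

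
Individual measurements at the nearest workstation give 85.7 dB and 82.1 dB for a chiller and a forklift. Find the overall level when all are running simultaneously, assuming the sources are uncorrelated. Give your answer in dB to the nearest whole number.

Incoherent sources combine by intensity addition: L_total = 10·log₁₀(Σ 10^(L_i/10)).
Σ 10^(L/10) = 10^(85.7/10) + 10^(82.1/10) = 5.337e+08.
L_total = 10·log₁₀(5.337e+08) = 87.27 dB.

87 dB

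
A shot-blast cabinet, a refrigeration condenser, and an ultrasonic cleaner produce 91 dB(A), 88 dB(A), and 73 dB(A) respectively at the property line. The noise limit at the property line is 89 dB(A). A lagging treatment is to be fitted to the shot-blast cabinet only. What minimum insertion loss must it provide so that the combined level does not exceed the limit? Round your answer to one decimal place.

Fixed contribution from the other sources: Σ 10^(L/10) = 10^(88/10) + 10^(73/10) = 6.509e+08 (88.14 dB(A)).
To meet 89 dB(A) overall, the treated shot-blast cabinet may contribute at most 10^(89/10) − 6.509e+08 = 1.434e+08, i.e. 81.57 dB(A).
So the shot-blast cabinet must be reduced from 91 to 81.57 dB(A): IL = 9.43 dB.

9.4 dB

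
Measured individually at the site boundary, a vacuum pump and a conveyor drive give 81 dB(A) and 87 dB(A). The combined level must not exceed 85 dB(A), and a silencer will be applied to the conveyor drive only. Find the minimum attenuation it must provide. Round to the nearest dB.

The untreated sources together contribute 10^(81/10) = 1.259e+08, i.e. 81.00 dB(A).
To meet 85 dB(A) overall, the treated conveyor drive may contribute at most 10^(85/10) − 1.259e+08 = 1.903e+08, i.e. 82.80 dB(A).
So the conveyor drive must be reduced from 87 to 82.80 dB(A): IL = 4.20 dB.

4 dB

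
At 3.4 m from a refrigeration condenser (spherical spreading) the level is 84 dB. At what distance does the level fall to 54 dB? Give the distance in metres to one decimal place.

For a point source L₁ − L₂ = 20·log₁₀(r₂/r₁), so r₂ = r₁·10^((L₁−L₂)/20).
r₂ = 3.4·10^((84−54)/20) = 3.4·10^(30.0/20) = 107.52 m.

107.5 m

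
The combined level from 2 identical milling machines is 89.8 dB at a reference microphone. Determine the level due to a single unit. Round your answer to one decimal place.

Dividing the total intensity by 2 lowers the level by 10·log₁₀ 2 = 3.010 dB: L₁ = 89.8 − 3.010.

86.8 dB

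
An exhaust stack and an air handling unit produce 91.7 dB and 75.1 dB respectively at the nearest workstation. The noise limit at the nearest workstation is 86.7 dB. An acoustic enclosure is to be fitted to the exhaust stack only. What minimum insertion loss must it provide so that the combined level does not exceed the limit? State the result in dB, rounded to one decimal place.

Everything except the exhaust stack sums to 10^(75.1/10) = 3.236e+07 in linear terms, 75.10 dB.
The limit corresponds to 10^(86.7/10) = 4.677e+08; subtracting the fixed part leaves 4.354e+08 for the exhaust stack, i.e. 86.39 dB.
Required insertion loss = 91.7 − 86.39 = 5.31 dB.

5.3 dB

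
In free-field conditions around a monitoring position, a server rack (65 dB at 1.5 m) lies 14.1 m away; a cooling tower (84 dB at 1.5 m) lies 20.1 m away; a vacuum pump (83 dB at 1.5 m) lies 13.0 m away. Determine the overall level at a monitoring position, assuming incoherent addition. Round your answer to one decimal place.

Apply inverse-square spreading to bring every level to the receiver, then sum 10^(L/10).
server rack: 65 − 20·log₁₀(14.1/1.5) = 65 − 19.46 = 45.54 dB.
cooling tower: 84 − 20·log₁₀(20.1/1.5) = 84 − 22.54 = 61.46 dB.
vacuum pump: 83 − 20·log₁₀(13.0/1.5) = 83 − 18.76 = 64.24 dB.
Σ 10^(L/10) = 4.091e+06 → L_total = 10·log₁₀(4.091e+06) = 66.12 dB.

66.1 dB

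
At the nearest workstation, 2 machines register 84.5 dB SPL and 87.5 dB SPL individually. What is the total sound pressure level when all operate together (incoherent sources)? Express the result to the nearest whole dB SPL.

For uncorrelated sources the intensities add, so convert each level to linear form, sum, and take 10·log₁₀ of the total.
Σ 10^(L/10) = 10^(84.5/10) + 10^(87.5/10) = 8.442e+08.
L_total = 10·log₁₀(8.442e+08) = 89.26 dB SPL.

89 dB SPL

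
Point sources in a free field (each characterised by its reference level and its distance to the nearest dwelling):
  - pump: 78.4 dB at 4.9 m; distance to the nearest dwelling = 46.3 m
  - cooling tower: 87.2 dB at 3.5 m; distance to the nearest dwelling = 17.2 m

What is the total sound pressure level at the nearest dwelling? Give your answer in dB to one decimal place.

Apply inverse-square spreading to bring every level to the receiver, then sum 10^(L/10).
pump: 78.4 − 20·log₁₀(46.3/4.9) = 78.4 − 19.51 = 58.89 dB.
cooling tower: 87.2 − 20·log₁₀(17.2/3.5) = 87.2 − 13.83 = 73.37 dB.
Σ 10^(L/10) = 2.251e+07 → L_total = 10·log₁₀(2.251e+07) = 73.52 dB.

73.5 dB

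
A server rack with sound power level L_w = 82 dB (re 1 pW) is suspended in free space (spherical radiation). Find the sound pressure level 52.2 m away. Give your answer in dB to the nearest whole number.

L_p = L_w − 10·log₁₀(4π·r²) with r = 52.2 m.
4π·r² = 3.424e+04 m², 10·log₁₀ of that is 45.346 dB.
L_p = 82 − 45.346 = 36.65 dB.

37 dB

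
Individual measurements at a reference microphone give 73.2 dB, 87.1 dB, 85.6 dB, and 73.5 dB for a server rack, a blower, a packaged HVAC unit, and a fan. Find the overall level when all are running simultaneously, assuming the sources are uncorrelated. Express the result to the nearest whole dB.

For uncorrelated sources the intensities add, so convert each level to linear form, sum, and take 10·log₁₀ of the total.
Σ 10^(L/10) = 10^(73.2/10) + 10^(87.1/10) + 10^(85.6/10) + 10^(73.5/10) = 9.192e+08.
L_total = 10·log₁₀(9.192e+08) = 89.63 dB.

90 dB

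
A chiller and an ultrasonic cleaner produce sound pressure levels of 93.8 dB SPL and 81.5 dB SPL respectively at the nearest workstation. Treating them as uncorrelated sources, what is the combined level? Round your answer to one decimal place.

Incoherent sources combine by intensity addition: L_total = 10·log₁₀(Σ 10^(L_i/10)).
Σ 10^(L/10) = 10^(93.8/10) + 10^(81.5/10) = 2.540e+09.
L_total = 10·log₁₀(2.540e+09) = 94.05 dB SPL.

94.0 dB SPL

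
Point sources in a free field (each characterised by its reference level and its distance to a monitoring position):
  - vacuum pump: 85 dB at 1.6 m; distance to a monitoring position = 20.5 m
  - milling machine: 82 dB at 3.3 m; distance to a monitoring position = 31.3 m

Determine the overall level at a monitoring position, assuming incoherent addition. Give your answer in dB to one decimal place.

Apply inverse-square spreading to bring every level to the receiver, then sum 10^(L/10).
vacuum pump: 85 − 20·log₁₀(20.5/1.6) = 85 − 22.15 = 62.85 dB.
milling machine: 82 − 20·log₁₀(31.3/3.3) = 82 − 19.54 = 62.46 dB.
Σ 10^(L/10) = 3.688e+06 → L_total = 10·log₁₀(3.688e+06) = 65.67 dB.

65.7 dB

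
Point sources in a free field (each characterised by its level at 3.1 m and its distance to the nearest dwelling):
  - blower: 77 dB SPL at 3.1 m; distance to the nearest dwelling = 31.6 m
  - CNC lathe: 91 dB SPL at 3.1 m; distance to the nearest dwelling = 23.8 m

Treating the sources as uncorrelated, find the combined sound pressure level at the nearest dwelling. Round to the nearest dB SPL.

73 dB SPL

Propagate each source to the receiver with L = L_ref − 20·log₁₀(r/r_ref), then add intensities.
blower: 77 − 20·log₁₀(31.6/3.1) = 77 − 20.17 = 56.83 dB SPL.
CNC lathe: 91 − 20·log₁₀(23.8/3.1) = 91 − 17.70 = 73.30 dB SPL.
Σ 10^(L/10) = 2.184e+07 → L_total = 10·log₁₀(2.184e+07) = 73.39 dB SPL.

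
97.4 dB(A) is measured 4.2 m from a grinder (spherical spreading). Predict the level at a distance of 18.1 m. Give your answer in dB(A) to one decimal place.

84.7 dB(A)

Spherical spreading from a point source gives a 20·log₁₀(r₂/r₁) drop.
L₂ = 97.4 − 20·log₁₀(18.1/4.2) = 97.4 − 12.689 = 84.71 dB(A).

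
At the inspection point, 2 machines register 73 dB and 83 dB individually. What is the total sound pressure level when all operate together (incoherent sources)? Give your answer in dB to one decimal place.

83.4 dB

Incoherent sources combine by intensity addition: L_total = 10·log₁₀(Σ 10^(L_i/10)).
Σ 10^(L/10) = 10^(73/10) + 10^(83/10) = 2.195e+08.
L_total = 10·log₁₀(2.195e+08) = 83.41 dB.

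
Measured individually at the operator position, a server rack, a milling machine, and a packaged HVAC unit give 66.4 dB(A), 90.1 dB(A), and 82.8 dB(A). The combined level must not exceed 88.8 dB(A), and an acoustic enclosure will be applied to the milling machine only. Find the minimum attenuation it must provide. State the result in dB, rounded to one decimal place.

The untreated sources together contribute 10^(66.4/10) + 10^(82.8/10) = 1.949e+08, i.e. 82.90 dB(A).
The limit corresponds to 10^(88.8/10) = 7.586e+08; subtracting the fixed part leaves 5.637e+08 for the milling machine, i.e. 87.51 dB(A).
Required insertion loss = 90.1 − 87.51 = 2.59 dB.

2.6 dB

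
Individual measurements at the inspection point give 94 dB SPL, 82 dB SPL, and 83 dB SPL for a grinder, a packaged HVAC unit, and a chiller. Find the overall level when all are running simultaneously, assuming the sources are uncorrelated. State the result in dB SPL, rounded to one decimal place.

94.6 dB SPL

For uncorrelated sources the intensities add, so convert each level to linear form, sum, and take 10·log₁₀ of the total.
Σ 10^(L/10) = 10^(94/10) + 10^(82/10) + 10^(83/10) = 2.870e+09.
L_total = 10·log₁₀(2.870e+09) = 94.58 dB SPL.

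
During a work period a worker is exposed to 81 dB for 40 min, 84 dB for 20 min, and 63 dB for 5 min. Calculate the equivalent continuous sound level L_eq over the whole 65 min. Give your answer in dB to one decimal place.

81.9 dB

Weight each interval's intensity by its duration and average over T = 65 min:
Σ tᵢ·10^(Lᵢ/10) = 40·10^(81/10) + 20·10^(84/10) + 5·10^(63/10) = 1.007e+10.
L_eq = 10·log₁₀(1.007e+10/65) = 81.90 dB.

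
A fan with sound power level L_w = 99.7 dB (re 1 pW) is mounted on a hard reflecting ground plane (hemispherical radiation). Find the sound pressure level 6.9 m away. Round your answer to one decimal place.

74.9 dB

The power spreads over a hemisphere of area 2π·r², so L_p = L_w − 10·log₁₀(2π·r²).
2π·r² = 299.1 m², 10·log₁₀ of that is 24.759 dB.
L_p = 99.7 − 24.759 = 74.94 dB.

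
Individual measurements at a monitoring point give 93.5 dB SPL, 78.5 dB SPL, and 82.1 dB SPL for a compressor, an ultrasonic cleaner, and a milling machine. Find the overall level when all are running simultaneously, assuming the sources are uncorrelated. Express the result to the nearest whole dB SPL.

Incoherent sources combine by intensity addition: L_total = 10·log₁₀(Σ 10^(L_i/10)).
Σ 10^(L/10) = 10^(93.5/10) + 10^(78.5/10) + 10^(82.1/10) = 2.472e+09.
L_total = 10·log₁₀(2.472e+09) = 93.93 dB SPL.

94 dB SPL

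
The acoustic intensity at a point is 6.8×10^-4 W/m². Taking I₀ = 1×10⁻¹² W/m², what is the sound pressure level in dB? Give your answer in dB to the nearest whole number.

88 dB

Dividing by I₀ shifts the exponent by 12: I/I₀ = 6.8×10^8.
L = 10·(0.8325 + 8) = 88.33 dB.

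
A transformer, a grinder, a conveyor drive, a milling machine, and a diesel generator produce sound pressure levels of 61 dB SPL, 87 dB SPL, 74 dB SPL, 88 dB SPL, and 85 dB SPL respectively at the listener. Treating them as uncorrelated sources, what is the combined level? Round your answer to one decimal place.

91.7 dB SPL

For uncorrelated sources the intensities add, so convert each level to linear form, sum, and take 10·log₁₀ of the total.
Σ 10^(L/10) = 10^(61/10) + 10^(87/10) + 10^(74/10) + 10^(88/10) + 10^(85/10) = 1.475e+09.
L_total = 10·log₁₀(1.475e+09) = 91.69 dB SPL.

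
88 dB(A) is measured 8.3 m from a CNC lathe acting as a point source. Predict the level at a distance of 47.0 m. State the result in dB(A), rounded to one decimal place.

Point-source attenuation: ΔL = 20·log₁₀(r₂/r₁) = 20·log₁₀(47.0/8.3) = 15.060 dB.
L₂ = 88 − 20·log₁₀(47.0/8.3) = 88 − 15.060 = 72.94 dB(A).

72.9 dB(A)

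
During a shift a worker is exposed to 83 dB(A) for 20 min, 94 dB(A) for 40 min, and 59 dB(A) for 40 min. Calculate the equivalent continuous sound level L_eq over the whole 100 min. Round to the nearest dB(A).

The energy average is taken in the linear domain: L_eq = 10·log₁₀[(Σ tᵢ·10^(Lᵢ/10))/T], T = 100 min.
Σ tᵢ·10^(Lᵢ/10) = 20·10^(83/10) + 40·10^(94/10) + 40·10^(59/10) = 1.045e+11.
L_eq = 10·log₁₀(1.045e+11/100) = 90.19 dB(A).

90 dB(A)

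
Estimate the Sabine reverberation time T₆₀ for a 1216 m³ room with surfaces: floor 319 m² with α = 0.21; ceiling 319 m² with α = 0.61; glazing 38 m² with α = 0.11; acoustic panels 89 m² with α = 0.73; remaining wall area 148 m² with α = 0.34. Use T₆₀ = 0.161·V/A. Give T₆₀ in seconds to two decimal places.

Total absorption A = 319·0.21 + 319·0.61 + 38·0.11 + 89·0.73 + 148·0.34 = 381.05 m² sabins.
T₆₀ = 0.161 × 1216 / 381.05 = 0.514 s.

0.51 s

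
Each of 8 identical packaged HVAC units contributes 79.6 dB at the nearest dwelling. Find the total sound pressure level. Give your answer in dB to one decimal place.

88.6 dB

With 8 equal, uncorrelated contributions the intensity is 8× that of one unit, giving a rise of 10·log₁₀ 8.
L_total = 79.6 + 10·log₁₀(8) = 79.6 + 9.031 = 88.63 dB.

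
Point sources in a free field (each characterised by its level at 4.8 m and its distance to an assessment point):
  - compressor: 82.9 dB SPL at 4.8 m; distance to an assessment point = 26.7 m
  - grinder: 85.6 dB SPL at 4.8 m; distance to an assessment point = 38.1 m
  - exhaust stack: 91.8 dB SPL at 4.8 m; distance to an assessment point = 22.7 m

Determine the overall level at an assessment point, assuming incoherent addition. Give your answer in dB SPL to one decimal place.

79.0 dB SPL

Apply inverse-square spreading to bring every level to the receiver, then sum 10^(L/10).
compressor: 82.9 − 20·log₁₀(26.7/4.8) = 82.9 − 14.91 = 67.99 dB SPL.
grinder: 85.6 − 20·log₁₀(38.1/4.8) = 85.6 − 17.99 = 67.61 dB SPL.
exhaust stack: 91.8 − 20·log₁₀(22.7/4.8) = 91.8 − 13.50 = 78.30 dB SPL.
Σ 10^(L/10) = 7.974e+07 → L_total = 10·log₁₀(7.974e+07) = 79.02 dB SPL.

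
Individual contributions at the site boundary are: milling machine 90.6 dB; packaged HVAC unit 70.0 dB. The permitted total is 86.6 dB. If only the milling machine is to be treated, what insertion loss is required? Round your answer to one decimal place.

The untreated sources together contribute 10^(70.0/10) = 1.000e+07, i.e. 70.00 dB.
The limit corresponds to 10^(86.6/10) = 4.571e+08; subtracting the fixed part leaves 4.471e+08 for the milling machine, i.e. 86.50 dB.
So the milling machine must be reduced from 90.6 to 86.50 dB: IL = 4.10 dB.

4.1 dB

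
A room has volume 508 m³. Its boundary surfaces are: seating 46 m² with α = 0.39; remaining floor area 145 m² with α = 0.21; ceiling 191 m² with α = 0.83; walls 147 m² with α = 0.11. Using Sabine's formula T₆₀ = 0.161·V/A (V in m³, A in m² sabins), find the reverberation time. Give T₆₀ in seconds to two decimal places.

Total absorption A = 46·0.39 + 145·0.21 + 191·0.83 + 147·0.11 = 223.09 m² sabins.
T₆₀ = 0.161 × 508 / 223.09 = 0.367 s.

0.37 s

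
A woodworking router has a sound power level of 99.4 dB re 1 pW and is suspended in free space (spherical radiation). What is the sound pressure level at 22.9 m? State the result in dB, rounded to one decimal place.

Free-field spherical radiation: L_p = L_w − 10·log₁₀(4π·r²), r = 22.9 m.
4π·r² = 6590 m², 10·log₁₀ of that is 38.189 dB.
L_p = 99.4 − 38.189 = 61.21 dB.

61.2 dB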